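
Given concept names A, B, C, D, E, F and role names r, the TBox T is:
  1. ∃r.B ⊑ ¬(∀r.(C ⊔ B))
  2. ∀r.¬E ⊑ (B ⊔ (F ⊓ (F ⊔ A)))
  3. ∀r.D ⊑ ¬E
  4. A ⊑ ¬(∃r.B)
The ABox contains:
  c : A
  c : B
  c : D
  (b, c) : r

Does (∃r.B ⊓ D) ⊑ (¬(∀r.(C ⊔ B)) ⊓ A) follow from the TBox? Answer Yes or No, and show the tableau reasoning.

No

1. (∃r.B ⊓ D) ⊑ (¬(∀r.(C ⊔ B)) ⊓ A)  ⇔  ((∃r.B ⊓ D) ⊓ (∀r.(C ⊔ B) ⊔ ¬A)) unsat w.r.t. T
   apply at x₀: ∃r.B⊑¬(∀r.(C ⊔ B))
   open: L(x₀) ⊇ {D, ¬A, ∃r.(¬C ⊓ ¬B), ∃r.B, ∃r.E, …} (+ ∃-successors)
2. Hence (∃r.B ⊓ D) ⊑ (¬(∀r.(C ⊔ B)) ⊓ A): not entailed.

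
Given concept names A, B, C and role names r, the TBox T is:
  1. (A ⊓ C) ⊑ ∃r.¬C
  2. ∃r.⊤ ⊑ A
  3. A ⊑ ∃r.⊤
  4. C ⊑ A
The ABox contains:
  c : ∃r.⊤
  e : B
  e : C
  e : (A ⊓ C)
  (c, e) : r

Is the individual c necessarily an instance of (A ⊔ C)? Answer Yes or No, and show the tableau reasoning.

1. c : (A ⊔ C)?  L(c) = {∃r.⊤} ∪ {(¬A ⊓ ¬C)}
   clash {A, ¬A} at c — c ∈ (A ⊔ C)
2. Hence c : (A ⊔ C): entailed.

Yes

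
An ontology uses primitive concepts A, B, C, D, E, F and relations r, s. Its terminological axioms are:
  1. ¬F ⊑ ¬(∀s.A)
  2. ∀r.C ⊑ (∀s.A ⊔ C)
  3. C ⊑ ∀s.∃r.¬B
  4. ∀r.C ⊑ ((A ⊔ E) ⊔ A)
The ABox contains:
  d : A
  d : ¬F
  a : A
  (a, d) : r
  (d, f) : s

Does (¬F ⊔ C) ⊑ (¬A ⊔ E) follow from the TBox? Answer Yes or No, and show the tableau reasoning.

1. (¬F ⊔ C) ⊑ (¬A ⊔ E)  ⇔  ((¬F ⊔ C) ⊓ (A ⊓ ¬E)) unsat w.r.t. T
   open: L(x₀) ⊇ {A, ¬C, ¬E, ¬F, ∃r.¬C, …} (+ ∃-successors)
2. Hence (¬F ⊔ C) ⊑ (¬A ⊔ E): not entailed.

No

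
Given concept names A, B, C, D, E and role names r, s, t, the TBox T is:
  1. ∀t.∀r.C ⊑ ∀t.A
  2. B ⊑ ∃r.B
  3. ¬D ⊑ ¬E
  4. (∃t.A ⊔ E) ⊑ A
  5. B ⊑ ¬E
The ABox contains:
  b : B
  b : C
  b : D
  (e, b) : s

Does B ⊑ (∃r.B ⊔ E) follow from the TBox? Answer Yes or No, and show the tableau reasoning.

Yes

1. B ⊑ (∃r.B ⊔ E)  ⇔  (B ⊓ (∀r.¬B ⊓ ¬E)) unsat w.r.t. T
   all branches close; clash {B, ¬B} at an ∃-successor
2. Hence B ⊑ (∃r.B ⊔ E): entailed.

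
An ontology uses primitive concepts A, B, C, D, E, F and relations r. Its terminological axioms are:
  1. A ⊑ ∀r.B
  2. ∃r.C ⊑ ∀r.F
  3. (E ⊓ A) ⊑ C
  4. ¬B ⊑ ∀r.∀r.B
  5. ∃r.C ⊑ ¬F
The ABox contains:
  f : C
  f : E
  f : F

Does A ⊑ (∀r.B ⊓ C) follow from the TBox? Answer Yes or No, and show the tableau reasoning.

No

1. A ⊑ (∀r.B ⊓ C)  ⇔  (A ⊓ (∃r.¬B ⊔ ¬C)) unsat w.r.t. T
   apply at x₀: A⊑∀r.B
   open: L(x₀) ⊇ {A, B, ¬C, ¬E, ∀r.B, …}
2. Hence A ⊑ (∀r.B ⊓ C): not entailed.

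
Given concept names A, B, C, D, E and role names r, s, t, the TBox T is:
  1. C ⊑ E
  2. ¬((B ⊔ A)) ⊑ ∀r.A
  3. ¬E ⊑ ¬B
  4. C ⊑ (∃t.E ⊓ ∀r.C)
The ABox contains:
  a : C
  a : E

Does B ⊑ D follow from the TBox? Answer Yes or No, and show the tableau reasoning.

No

1. B ⊑ D  ⇔  (B ⊓ ¬D) unsat w.r.t. T
   open: L(x₀) ⊇ {B, E, ¬C, ¬D}
2. Hence B ⊑ D: not entailed.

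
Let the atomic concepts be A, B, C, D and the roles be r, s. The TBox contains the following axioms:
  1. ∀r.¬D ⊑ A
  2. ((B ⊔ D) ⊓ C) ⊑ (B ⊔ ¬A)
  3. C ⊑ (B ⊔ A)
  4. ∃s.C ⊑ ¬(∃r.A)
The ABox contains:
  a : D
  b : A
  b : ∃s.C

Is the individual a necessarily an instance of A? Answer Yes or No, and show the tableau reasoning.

No

1. a : A?  L(a) = {D} ∪ {¬A}
   open: L(a) ⊇ {D, ¬A, ¬C, ∀s.¬C, ∃r.D} (+ ∃-successors) — a ∉ A possible
2. Hence a : A: not entailed.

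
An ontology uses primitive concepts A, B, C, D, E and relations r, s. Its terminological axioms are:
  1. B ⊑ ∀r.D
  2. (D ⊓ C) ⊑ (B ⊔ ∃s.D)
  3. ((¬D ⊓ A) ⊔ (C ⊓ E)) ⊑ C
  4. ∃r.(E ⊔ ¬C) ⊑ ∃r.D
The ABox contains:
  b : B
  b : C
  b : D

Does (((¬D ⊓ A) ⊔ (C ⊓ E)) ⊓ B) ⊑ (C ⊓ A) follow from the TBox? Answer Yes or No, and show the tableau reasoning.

No

1. (((¬D ⊓ A) ⊔ (C ⊓ E)) ⊓ B) ⊑ (C ⊓ A)  ⇔  ((((¬D ⊓ A) ⊔ (C ⊓ E)) ⊓ B) ⊓ (¬C ⊔ ¬A)) unsat w.r.t. T
   apply at x₀: B⊑∀r.D; ((¬D ⊓ A) ⊔ (C ⊓ E))⊑C
   open: L(x₀) ⊇ {B, C, E, ¬A, ¬D, …}
2. Hence (((¬D ⊓ A) ⊔ (C ⊓ E)) ⊓ B) ⊑ (C ⊓ A): not entailed.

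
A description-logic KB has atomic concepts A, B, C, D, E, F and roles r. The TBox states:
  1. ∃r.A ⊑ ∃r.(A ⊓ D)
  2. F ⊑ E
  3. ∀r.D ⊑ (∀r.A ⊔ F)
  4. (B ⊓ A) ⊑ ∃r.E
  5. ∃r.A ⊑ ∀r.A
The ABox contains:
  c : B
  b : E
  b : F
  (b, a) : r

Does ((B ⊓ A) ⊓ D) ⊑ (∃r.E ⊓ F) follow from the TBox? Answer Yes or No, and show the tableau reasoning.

1. ((B ⊓ A) ⊓ D) ⊑ (∃r.E ⊓ F)  ⇔  (((B ⊓ A) ⊓ D) ⊓ (∀r.¬E ⊔ ¬F)) unsat w.r.t. T
   apply at x₀: (B ⊓ A)⊑∃r.E
   open: L(x₀) ⊇ {A, B, D, ¬F, ∀r.¬A, …} (+ ∃-successors)
2. Hence ((B ⊓ A) ⊓ D) ⊑ (∃r.E ⊓ F): not entailed.

No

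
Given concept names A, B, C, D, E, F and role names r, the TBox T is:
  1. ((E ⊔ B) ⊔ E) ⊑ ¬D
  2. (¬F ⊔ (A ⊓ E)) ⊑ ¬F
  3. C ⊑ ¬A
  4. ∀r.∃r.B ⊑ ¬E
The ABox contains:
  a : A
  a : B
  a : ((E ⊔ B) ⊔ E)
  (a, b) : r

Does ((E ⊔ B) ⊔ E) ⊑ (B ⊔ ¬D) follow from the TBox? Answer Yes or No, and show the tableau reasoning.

1. ((E ⊔ B) ⊔ E) ⊑ (B ⊔ ¬D)  ⇔  (((E ⊔ B) ⊔ E) ⊓ (¬B ⊓ D)) unsat w.r.t. T
   all branches close; clash {D, ¬D} at x₀
2. Hence ((E ⊔ B) ⊔ E) ⊑ (B ⊔ ¬D): entailed.

Yes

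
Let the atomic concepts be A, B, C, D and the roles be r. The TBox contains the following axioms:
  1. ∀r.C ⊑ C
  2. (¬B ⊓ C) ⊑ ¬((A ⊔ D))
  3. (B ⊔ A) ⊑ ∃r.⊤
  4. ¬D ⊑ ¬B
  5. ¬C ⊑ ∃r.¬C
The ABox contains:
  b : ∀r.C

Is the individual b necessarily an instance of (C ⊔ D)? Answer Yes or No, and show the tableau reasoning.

1. b : (C ⊔ D)?  L(b) = {∀r.C} ∪ {(¬C ⊓ ¬D)}
   clash {C, ¬C} at an ∃-successor — b ∈ (C ⊔ D)
2. Hence b : (C ⊔ D): entailed.

Yes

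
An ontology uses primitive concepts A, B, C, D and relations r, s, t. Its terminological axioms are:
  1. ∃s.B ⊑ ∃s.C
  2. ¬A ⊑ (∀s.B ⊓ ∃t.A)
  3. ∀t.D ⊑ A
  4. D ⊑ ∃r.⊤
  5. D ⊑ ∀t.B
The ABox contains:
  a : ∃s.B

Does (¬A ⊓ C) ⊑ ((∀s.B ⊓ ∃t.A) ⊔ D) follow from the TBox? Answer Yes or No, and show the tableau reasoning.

1. (¬A ⊓ C) ⊑ ((∀s.B ⊓ ∃t.A) ⊔ D)  ⇔  ((¬A ⊓ C) ⊓ ((∃s.¬B ⊔ ∀t.¬A) ⊓ ¬D)) unsat w.r.t. T
   all branches close; clash {A, ¬A} at x₀
2. Hence (¬A ⊓ C) ⊑ ((∀s.B ⊓ ∃t.A) ⊔ D): entailed.

Yes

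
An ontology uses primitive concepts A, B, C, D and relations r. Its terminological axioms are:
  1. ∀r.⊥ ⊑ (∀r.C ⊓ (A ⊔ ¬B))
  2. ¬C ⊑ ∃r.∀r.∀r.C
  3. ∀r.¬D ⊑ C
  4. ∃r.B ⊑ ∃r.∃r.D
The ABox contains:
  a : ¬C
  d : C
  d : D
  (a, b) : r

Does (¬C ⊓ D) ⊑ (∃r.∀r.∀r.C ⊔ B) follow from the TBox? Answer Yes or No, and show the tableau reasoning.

1. (¬C ⊓ D) ⊑ (∃r.∀r.∀r.C ⊔ B)  ⇔  ((¬C ⊓ D) ⊓ (∀r.∃r.∃r.¬C ⊓ ¬B)) unsat w.r.t. T
   all branches close; clash {C, ¬C} at x₀
2. Hence (¬C ⊓ D) ⊑ (∃r.∀r.∀r.C ⊔ B): entailed.

Yes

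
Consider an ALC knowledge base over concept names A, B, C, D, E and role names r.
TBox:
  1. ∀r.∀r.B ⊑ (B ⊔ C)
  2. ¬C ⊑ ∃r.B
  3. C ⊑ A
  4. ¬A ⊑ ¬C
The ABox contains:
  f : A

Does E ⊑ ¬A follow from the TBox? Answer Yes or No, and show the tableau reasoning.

No

1. E ⊑ ¬A  ⇔  (E ⊓ A) unsat w.r.t. T
   open: L(x₀) ⊇ {A, C, E, ∃r.∃r.¬B} (+ ∃-successors)
2. Hence E ⊑ ¬A: not entailed.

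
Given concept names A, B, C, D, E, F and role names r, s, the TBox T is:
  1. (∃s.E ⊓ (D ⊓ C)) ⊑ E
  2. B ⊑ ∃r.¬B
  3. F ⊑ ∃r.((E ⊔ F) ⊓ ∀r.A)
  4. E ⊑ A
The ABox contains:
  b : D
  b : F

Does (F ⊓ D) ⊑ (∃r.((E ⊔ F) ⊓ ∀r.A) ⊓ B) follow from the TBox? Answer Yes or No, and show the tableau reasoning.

1. (F ⊓ D) ⊑ (∃r.((E ⊔ F) ⊓ ∀r.A) ⊓ B)  ⇔  ((F ⊓ D) ⊓ (∀r.((¬E ⊓ ¬F) ⊔ ∃r.¬A) ⊔ ¬B)) unsat w.r.t. T
   apply at x₀: F⊑∃r.((E ⊔ F) ⊓ ∀r.A)
   open: L(x₀) ⊇ {D, F, ¬B, ¬E, ∀s.¬E, …} (+ ∃-successors)
2. Hence (F ⊓ D) ⊑ (∃r.((E ⊔ F) ⊓ ∀r.A) ⊓ B): not entailed.

No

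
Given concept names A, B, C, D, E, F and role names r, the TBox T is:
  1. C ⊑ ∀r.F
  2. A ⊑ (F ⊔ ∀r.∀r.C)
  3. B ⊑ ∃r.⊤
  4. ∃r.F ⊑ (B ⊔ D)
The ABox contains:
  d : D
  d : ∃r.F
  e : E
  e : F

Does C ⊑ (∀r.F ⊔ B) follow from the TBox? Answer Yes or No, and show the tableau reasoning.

Yes

1. C ⊑ (∀r.F ⊔ B)  ⇔  (C ⊓ (∃r.¬F ⊓ ¬B)) unsat w.r.t. T
   all branches close; clash {F, ¬F} at an ∃-successor
2. Hence C ⊑ (∀r.F ⊔ B): entailed.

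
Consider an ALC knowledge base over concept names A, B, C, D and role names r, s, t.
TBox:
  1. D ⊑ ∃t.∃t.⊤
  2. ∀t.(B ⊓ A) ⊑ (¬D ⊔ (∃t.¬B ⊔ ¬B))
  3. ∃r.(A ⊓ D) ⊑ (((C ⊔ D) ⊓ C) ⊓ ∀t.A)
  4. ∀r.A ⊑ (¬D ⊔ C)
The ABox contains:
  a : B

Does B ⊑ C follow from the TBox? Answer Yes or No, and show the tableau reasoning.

No

1. B ⊑ C  ⇔  (B ⊓ ¬C) unsat w.r.t. T
   open: L(x₀) ⊇ {B, ¬C, ¬D, ∀r.(¬A ⊔ ¬D), ∃r.¬A, …} (+ ∃-successors)
2. Hence B ⊑ C: not entailed.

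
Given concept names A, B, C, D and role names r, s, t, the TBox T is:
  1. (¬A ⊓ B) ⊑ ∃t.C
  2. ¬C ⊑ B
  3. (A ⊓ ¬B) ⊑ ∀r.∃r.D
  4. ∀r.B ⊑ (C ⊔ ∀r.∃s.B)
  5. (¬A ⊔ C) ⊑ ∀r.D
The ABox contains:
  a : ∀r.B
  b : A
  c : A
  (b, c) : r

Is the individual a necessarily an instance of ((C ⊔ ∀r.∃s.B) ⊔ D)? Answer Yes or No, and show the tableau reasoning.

Yes

1. a : ((C ⊔ ∀r.∃s.B) ⊔ D)?  L(a) = {∀r.B} ∪ {((¬C ⊓ ∃r.∀s.¬B) ⊓ ¬D)}
   clash {B, ¬B} at an ∃-successor — a ∈ ((C ⊔ ∀r.∃s.B) ⊔ D)
2. Hence a : ((C ⊔ ∀r.∃s.B) ⊔ D): entailed.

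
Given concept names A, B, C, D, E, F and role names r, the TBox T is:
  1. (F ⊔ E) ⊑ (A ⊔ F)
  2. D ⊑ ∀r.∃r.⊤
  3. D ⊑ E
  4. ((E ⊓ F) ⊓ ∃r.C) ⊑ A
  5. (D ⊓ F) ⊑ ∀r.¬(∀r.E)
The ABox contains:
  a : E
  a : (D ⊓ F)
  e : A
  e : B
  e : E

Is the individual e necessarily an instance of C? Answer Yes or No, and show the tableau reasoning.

1. e : C?  L(e) = {A, B, E} ∪ {¬C}
   open: L(e) ⊇ {A, B, E, ¬C, ¬D} — e ∉ C possible
2. Hence e : C: not entailed.

No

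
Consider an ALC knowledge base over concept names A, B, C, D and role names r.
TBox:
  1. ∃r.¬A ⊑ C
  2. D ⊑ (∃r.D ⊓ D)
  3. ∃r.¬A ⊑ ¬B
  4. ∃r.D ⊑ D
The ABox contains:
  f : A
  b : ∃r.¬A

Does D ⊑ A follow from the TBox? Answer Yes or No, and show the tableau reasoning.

1. D ⊑ A  ⇔  (D ⊓ ¬A) unsat w.r.t. T
   apply at x₀: D⊑(∃r.D ⊓ D)
   open: L(x₀) ⊇ {D, ¬A, ∀r.A, ∃r.D} (+ ∃-successors)
2. Hence D ⊑ A: not entailed.

No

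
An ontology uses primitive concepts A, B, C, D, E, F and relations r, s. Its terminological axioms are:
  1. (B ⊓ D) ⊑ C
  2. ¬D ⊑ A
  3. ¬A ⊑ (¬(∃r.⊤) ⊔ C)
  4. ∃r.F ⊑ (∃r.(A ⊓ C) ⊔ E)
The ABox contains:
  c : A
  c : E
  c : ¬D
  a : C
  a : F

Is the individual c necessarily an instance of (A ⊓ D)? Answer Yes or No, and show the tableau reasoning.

1. c : (A ⊓ D)?  L(c) = {A, E, ¬D} ∪ {(¬A ⊔ ¬D)}
   open: L(c) ⊇ {A, E, ¬D, ∀r.¬F} — c ∉ (A ⊓ D) possible
2. Hence c : (A ⊓ D): not entailed.

No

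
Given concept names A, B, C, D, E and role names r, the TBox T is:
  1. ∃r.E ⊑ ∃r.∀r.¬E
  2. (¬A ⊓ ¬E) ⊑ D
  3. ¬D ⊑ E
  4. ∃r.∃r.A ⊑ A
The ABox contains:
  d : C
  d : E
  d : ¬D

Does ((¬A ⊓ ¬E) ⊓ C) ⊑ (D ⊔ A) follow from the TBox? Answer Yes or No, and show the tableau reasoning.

1. ((¬A ⊓ ¬E) ⊓ C) ⊑ (D ⊔ A)  ⇔  (((¬A ⊓ ¬E) ⊓ C) ⊓ (¬D ⊓ ¬A)) unsat w.r.t. T
   all branches close; clash {E, ¬E} at x₀
2. Hence ((¬A ⊓ ¬E) ⊓ C) ⊑ (D ⊔ A): entailed.

Yes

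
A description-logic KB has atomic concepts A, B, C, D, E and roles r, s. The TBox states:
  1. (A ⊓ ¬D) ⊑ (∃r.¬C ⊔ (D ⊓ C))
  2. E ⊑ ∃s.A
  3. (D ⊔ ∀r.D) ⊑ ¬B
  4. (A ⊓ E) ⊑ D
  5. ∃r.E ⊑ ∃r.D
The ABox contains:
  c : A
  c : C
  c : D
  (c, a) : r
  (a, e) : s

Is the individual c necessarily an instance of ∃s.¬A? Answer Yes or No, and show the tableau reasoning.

No

1. c : ∃s.¬A?  L(c) = {A, C, D} ∪ {∀s.A}
   open: L(c) ⊇ {A, C, D, ¬B, ¬E, …} — c ∉ ∃s.¬A possible
2. Hence c : ∃s.¬A: not entailed.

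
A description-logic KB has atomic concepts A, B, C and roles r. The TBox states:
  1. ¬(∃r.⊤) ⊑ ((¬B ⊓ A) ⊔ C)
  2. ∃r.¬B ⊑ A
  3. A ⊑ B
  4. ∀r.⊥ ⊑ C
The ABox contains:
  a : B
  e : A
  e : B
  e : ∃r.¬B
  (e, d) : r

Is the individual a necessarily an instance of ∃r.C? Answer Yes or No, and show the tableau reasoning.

1. a : ∃r.C?  L(a) = {B} ∪ {∀r.¬C}
   open: L(a) ⊇ {B, ∀r.B, ∀r.¬C, ∃r.⊤} (+ ∃-successors) — a ∉ ∃r.C possible
2. Hence a : ∃r.C: not entailed.

No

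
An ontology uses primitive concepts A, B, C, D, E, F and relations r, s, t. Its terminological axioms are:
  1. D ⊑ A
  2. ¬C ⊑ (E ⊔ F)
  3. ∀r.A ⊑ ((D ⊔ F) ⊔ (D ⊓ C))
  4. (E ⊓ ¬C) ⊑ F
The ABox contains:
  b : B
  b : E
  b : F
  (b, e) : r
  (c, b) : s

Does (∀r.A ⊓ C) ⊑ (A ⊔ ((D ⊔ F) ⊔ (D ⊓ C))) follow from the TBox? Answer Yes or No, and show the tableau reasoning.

Yes

1. (∀r.A ⊓ C) ⊑ (A ⊔ ((D ⊔ F) ⊔ (D ⊓ C)))  ⇔  ((∀r.A ⊓ C) ⊓ (¬A ⊓ ((¬D ⊓ ¬F) ⊓ (¬D ⊔ ¬C)))) unsat w.r.t. T
   all branches close; clash {F, ¬F} at x₀
2. Hence (∀r.A ⊓ C) ⊑ (A ⊔ ((D ⊔ F) ⊔ (D ⊓ C))): entailed.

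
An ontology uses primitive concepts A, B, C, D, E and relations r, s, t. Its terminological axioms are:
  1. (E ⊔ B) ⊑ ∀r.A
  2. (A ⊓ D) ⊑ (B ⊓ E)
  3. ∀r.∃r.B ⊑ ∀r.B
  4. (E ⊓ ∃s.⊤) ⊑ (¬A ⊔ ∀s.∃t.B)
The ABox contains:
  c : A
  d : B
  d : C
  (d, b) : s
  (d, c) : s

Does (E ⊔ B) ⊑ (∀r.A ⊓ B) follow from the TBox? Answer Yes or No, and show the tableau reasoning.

No

1. (E ⊔ B) ⊑ (∀r.A ⊓ B)  ⇔  ((E ⊔ B) ⊓ (∃r.¬A ⊔ ¬B)) unsat w.r.t. T
   apply at x₀: (E ⊔ B)⊑∀r.A
   open: L(x₀) ⊇ {E, ¬A, ¬B, ∀r.A, ∀s.⊥, …} (+ ∃-successors)
2. Hence (E ⊔ B) ⊑ (∀r.A ⊓ B): not entailed.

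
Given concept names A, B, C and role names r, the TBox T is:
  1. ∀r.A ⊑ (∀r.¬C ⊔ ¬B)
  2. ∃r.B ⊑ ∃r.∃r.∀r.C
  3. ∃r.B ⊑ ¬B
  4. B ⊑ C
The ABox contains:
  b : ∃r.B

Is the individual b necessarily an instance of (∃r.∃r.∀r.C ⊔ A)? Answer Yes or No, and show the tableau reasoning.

1. b : (∃r.∃r.∀r.C ⊔ A)?  L(b) = {∃r.B} ∪ {(∀r.∀r.∃r.¬C ⊓ ¬A)}
   clash {C, ¬C} at an ∃-successor — b ∈ (∃r.∃r.∀r.C ⊔ A)
2. Hence b : (∃r.∃r.∀r.C ⊔ A): entailed.

Yes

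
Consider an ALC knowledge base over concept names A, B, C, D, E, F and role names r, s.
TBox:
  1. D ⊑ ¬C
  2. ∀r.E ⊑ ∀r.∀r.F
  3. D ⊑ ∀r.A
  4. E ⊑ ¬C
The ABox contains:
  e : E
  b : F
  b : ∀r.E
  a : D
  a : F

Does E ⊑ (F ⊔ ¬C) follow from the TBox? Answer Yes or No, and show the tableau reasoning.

1. E ⊑ (F ⊔ ¬C)  ⇔  (E ⊓ (¬F ⊓ C)) unsat w.r.t. T
   all branches close; clash {C, ¬C} at x₀
2. Hence E ⊑ (F ⊔ ¬C): entailed.

Yes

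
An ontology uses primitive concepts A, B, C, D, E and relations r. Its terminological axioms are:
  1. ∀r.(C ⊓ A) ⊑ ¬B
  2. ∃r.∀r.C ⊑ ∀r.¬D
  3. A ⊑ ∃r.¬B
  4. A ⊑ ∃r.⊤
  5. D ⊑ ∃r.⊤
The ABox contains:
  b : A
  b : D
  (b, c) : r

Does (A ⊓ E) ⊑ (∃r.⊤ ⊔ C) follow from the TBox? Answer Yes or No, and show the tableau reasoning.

1. (A ⊓ E) ⊑ (∃r.⊤ ⊔ C)  ⇔  ((A ⊓ E) ⊓ (∀r.⊥ ⊓ ¬C)) unsat w.r.t. T
   all branches close; clash ⊥ at an ∃-successor
2. Hence (A ⊓ E) ⊑ (∃r.⊤ ⊔ C): entailed.

Yes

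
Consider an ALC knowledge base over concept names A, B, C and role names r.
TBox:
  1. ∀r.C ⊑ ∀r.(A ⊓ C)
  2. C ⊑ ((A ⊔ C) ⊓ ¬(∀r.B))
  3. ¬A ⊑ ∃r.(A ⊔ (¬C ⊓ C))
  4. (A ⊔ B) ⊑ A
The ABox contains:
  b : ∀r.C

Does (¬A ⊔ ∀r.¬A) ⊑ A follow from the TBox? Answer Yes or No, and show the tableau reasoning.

1. (¬A ⊔ ∀r.¬A) ⊑ A  ⇔  ((¬A ⊔ ∀r.¬A) ⊓ ¬A) unsat w.r.t. T
   apply at x₀: ¬A⊑∃r.(A ⊔ (¬C ⊓ C))
   open: L(x₀) ⊇ {¬A, ¬B, ¬C, ∃r.(A ⊔ (¬C ⊓ C)), ∃r.¬C} (+ ∃-successors)
2. Hence (¬A ⊔ ∀r.¬A) ⊑ A: not entailed.

No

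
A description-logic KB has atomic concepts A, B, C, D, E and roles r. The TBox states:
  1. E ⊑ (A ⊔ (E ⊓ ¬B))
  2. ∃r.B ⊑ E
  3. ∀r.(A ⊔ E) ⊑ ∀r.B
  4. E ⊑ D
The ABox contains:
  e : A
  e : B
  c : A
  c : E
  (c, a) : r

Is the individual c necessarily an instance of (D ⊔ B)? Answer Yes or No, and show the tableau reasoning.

Yes

1. c : (D ⊔ B)?  L(c) = {A, E} ∪ {(¬D ⊓ ¬B)}
   clash {D, ¬D} at c — c ∈ (D ⊔ B)
2. Hence c : (D ⊔ B): entailed.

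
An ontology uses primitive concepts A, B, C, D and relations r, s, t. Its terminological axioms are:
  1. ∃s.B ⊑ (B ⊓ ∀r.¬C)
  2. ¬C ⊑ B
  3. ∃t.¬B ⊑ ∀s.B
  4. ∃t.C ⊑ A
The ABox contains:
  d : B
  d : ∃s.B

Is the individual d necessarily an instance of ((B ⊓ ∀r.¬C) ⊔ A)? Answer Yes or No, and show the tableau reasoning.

Yes

1. d : ((B ⊓ ∀r.¬C) ⊔ A)?  L(d) = {B, ∃s.B} ∪ {((¬B ⊔ ∃r.C) ⊓ ¬A)}
   clash {A, ¬A} at d — d ∈ ((B ⊓ ∀r.¬C) ⊔ A)
2. Hence d : ((B ⊓ ∀r.¬C) ⊔ A): entailed.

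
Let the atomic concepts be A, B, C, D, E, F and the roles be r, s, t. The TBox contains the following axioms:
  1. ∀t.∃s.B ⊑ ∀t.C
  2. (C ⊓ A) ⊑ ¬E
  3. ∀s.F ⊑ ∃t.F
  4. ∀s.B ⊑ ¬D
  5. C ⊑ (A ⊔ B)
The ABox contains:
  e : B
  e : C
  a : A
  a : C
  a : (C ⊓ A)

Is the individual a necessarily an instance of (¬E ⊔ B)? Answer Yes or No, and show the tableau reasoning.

Yes

1. a : (¬E ⊔ B)?  L(a) = {A, C, (C ⊓ A)} ∪ {(E ⊓ ¬B)}
   clash {E, ¬E} at a — a ∈ (¬E ⊔ B)
2. Hence a : (¬E ⊔ B): entailed.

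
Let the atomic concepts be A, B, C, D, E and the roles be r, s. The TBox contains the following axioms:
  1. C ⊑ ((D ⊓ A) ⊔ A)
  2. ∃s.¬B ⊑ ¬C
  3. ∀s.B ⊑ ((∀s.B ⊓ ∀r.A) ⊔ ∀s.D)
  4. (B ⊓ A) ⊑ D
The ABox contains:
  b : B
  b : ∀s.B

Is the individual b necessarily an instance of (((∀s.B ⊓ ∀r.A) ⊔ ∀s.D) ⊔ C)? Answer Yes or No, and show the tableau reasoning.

1. b : (((∀s.B ⊓ ∀r.A) ⊔ ∀s.D) ⊔ C)?  L(b) = {B, ∀s.B} ∪ {(((∃s.¬B ⊔ ∃r.¬A) ⊓ ∃s.¬D) ⊓ ¬C)}
   clash {D, ¬D} at an ∃-successor — b ∈ (((∀s.B ⊓ ∀r.A) ⊔ ∀s.D) ⊔ C)
2. Hence b : (((∀s.B ⊓ ∀r.A) ⊔ ∀s.D) ⊔ C): entailed.

Yes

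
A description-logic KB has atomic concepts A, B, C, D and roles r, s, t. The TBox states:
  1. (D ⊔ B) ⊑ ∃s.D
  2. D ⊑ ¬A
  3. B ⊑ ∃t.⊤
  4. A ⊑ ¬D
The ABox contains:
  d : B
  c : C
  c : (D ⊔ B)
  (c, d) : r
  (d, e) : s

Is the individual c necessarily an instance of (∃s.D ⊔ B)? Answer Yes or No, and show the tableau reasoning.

1. c : (∃s.D ⊔ B)?  L(c) = {C, (D ⊔ B)} ∪ {(∀s.¬D ⊓ ¬B)}
   clash {B, ¬B} at c — c ∈ (∃s.D ⊔ B)
2. Hence c : (∃s.D ⊔ B): entailed.

Yes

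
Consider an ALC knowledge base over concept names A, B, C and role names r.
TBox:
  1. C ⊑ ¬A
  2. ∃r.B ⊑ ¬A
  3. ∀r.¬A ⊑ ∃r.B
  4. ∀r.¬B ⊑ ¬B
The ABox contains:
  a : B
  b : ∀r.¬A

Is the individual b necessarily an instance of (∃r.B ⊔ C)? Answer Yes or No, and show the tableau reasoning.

1. b : (∃r.B ⊔ C)?  L(b) = {∀r.¬A} ∪ {(∀r.¬B ⊓ ¬C)}
   clash {B, ¬B} at an ∃-successor — b ∈ (∃r.B ⊔ C)
2. Hence b : (∃r.B ⊔ C): entailed.

Yes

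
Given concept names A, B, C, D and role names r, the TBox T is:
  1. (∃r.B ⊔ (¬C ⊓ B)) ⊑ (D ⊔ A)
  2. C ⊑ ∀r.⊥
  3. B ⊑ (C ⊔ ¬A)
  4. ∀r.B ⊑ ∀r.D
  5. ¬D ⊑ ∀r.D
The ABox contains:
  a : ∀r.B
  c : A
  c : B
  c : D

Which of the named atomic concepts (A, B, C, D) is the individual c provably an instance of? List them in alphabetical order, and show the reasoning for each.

{A, B, C, D}

1. c : A?  L(c) = {A, B, D} ∪ {¬A}
   clash {A, ¬A} at c — c ∈ A
2. c : B?  L(c) = {A, B, D} ∪ {¬B}
   clash {B, ¬B} at c — c ∈ B
3. c : C?  L(c) = {A, B, D} ∪ {¬C}
   clash {A, ¬A} at c — c ∈ C
4. c : D?  L(c) = {A, B, D} ∪ {¬D}
   clash {D, ¬D} at c — c ∈ D
5. Entailed for c: {A, B, C, D}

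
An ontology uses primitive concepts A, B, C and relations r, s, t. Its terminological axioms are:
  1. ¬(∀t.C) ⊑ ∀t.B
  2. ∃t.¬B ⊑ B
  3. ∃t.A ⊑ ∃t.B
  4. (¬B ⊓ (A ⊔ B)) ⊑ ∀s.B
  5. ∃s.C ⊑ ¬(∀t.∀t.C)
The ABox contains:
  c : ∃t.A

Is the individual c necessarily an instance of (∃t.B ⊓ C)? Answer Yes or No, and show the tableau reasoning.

1. c : (∃t.B ⊓ C)?  L(c) = {∃t.A} ∪ {(∀t.¬B ⊔ ¬C)}
   apply at c: ∃t.A⊑∃t.B
   open: L(c) ⊇ {B, ¬C, ∀s.¬C, ∀t.B, ∃t.A, …} (+ ∃-successors) — c ∉ (∃t.B ⊓ C) possible
2. Hence c : (∃t.B ⊓ C): not entailed.

No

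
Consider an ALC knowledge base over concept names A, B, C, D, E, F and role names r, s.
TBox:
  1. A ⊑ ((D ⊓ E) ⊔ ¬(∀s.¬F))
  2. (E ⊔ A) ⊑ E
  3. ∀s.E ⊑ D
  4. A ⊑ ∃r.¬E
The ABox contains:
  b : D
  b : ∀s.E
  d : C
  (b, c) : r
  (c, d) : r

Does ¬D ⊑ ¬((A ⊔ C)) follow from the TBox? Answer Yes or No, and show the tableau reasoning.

1. ¬D ⊑ ¬((A ⊔ C))  ⇔  (¬D ⊓ (A ⊔ C)) unsat w.r.t. T
   open: L(x₀) ⊇ {A, E, ¬D, ∃r.¬E, ∃s.F, …} (+ ∃-successors)
2. Hence ¬D ⊑ ¬((A ⊔ C)): not entailed.

No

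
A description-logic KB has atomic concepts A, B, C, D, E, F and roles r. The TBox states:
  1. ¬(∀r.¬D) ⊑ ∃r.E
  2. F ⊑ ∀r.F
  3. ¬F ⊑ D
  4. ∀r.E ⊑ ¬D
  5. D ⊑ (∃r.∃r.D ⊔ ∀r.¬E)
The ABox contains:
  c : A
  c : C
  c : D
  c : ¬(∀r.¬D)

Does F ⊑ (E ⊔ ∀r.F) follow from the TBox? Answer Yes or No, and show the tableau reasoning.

1. F ⊑ (E ⊔ ∀r.F)  ⇔  (F ⊓ (¬E ⊓ ∃r.¬F)) unsat w.r.t. T
   all branches close; clash {F, ¬F} at an ∃-successor
2. Hence F ⊑ (E ⊔ ∀r.F): entailed.

Yes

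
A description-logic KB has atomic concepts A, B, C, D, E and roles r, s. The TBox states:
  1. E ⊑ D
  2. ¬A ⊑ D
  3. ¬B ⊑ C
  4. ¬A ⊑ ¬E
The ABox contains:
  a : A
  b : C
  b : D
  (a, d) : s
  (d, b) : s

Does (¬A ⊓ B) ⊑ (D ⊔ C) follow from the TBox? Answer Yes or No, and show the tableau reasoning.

Yes

1. (¬A ⊓ B) ⊑ (D ⊔ C)  ⇔  ((¬A ⊓ B) ⊓ (¬D ⊓ ¬C)) unsat w.r.t. T
   all branches close; clash {D, ¬D} at x₀
2. Hence (¬A ⊓ B) ⊑ (D ⊔ C): entailed.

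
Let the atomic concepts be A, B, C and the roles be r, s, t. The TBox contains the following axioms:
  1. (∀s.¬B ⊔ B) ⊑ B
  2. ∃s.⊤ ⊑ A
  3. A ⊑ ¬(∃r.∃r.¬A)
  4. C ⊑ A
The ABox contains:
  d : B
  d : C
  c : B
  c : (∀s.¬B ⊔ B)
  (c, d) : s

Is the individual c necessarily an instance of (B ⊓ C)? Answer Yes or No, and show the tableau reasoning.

1. c : (B ⊓ C)?  L(c) = {B, (∀s.¬B ⊔ B)} ∪ {(¬B ⊔ ¬C)}
   open: L(c) ⊇ {A, B, ¬C, ∀r.∀r.A} — c ∉ (B ⊓ C) possible
2. Hence c : (B ⊓ C): not entailed.

No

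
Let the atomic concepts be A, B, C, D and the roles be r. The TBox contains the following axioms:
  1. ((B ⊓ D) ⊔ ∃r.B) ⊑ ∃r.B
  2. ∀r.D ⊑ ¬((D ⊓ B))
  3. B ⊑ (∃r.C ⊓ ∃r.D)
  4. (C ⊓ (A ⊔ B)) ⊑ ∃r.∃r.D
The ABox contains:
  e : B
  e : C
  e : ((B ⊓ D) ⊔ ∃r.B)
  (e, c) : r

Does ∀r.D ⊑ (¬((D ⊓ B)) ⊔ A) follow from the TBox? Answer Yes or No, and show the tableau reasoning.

1. ∀r.D ⊑ (¬((D ⊓ B)) ⊔ A)  ⇔  (∀r.D ⊓ ((D ⊓ B) ⊓ ¬A)) unsat w.r.t. T
   all branches close; clash {B, ¬B} at x₀
2. Hence ∀r.D ⊑ (¬((D ⊓ B)) ⊔ A): entailed.

Yes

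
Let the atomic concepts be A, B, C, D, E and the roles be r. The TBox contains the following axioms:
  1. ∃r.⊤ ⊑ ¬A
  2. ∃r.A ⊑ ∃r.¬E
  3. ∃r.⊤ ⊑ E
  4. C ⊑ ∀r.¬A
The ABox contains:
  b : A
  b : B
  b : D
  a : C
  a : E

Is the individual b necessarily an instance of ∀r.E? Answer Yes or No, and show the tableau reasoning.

1. b : ∀r.E?  L(b) = {A, B, D} ∪ {∃r.¬E}
   clash {A, ¬A} at b — b ∈ ∀r.E
2. Hence b : ∀r.E: entailed.

Yes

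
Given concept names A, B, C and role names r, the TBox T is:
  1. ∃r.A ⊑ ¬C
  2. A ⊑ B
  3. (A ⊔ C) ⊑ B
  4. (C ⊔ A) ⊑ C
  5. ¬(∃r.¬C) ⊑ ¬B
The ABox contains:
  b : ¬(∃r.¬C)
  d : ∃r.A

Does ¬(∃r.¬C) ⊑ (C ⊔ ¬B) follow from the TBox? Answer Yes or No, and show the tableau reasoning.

1. ¬(∃r.¬C) ⊑ (C ⊔ ¬B)  ⇔  (∀r.C ⊓ (¬C ⊓ B)) unsat w.r.t. T
   all branches close; clash {C, ¬C} at x₀
2. Hence ¬(∃r.¬C) ⊑ (C ⊔ ¬B): entailed.

Yes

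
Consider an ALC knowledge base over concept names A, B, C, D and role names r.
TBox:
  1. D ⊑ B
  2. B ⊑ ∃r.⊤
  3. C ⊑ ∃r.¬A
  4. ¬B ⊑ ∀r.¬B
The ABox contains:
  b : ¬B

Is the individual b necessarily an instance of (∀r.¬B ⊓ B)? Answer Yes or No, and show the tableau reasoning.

No

1. b : (∀r.¬B ⊓ B)?  L(b) = {¬B} ∪ {(∃r.B ⊔ ¬B)}
   apply at b: ¬B⊑∀r.¬B
   open: L(b) ⊇ {¬B, ¬C, ¬D, ∀r.¬B} — b ∉ (∀r.¬B ⊓ B) possible
2. Hence b : (∀r.¬B ⊓ B): not entailed.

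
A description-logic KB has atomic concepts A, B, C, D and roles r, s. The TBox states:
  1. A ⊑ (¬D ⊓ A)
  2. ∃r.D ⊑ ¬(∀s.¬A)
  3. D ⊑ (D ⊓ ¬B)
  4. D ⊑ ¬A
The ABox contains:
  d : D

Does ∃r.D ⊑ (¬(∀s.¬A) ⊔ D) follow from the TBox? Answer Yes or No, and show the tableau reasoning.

1. ∃r.D ⊑ (¬(∀s.¬A) ⊔ D)  ⇔  (∃r.D ⊓ (∀s.¬A ⊓ ¬D)) unsat w.r.t. T
   all branches close; clash {A, ¬A} at an ∃-successor
2. Hence ∃r.D ⊑ (¬(∀s.¬A) ⊔ D): entailed.

Yes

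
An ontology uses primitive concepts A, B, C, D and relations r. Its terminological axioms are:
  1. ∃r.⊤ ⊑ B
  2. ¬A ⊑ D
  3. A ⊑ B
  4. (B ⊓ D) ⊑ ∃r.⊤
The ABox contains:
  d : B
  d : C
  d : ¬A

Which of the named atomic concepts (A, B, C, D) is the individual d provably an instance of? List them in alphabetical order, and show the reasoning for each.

{B, C, D}

1. d : A?  L(d) = {B, C, ¬A} ∪ {¬A}
   apply at d: ¬A⊑D
   open: L(d) ⊇ {B, C, D, ¬A, ∃r.⊤} (+ ∃-successors) — d ∉ A possible
2. d : B?  L(d) = {B, C, ¬A} ∪ {¬B}
   clash {B, ¬B} at d — d ∈ B
3. d : C?  L(d) = {B, C, ¬A} ∪ {¬C}
   clash {C, ¬C} at d — d ∈ C
4. d : D?  L(d) = {B, C, ¬A} ∪ {¬D}
   clash {D, ¬D} at d — d ∈ D
5. Entailed for d: {B, C, D}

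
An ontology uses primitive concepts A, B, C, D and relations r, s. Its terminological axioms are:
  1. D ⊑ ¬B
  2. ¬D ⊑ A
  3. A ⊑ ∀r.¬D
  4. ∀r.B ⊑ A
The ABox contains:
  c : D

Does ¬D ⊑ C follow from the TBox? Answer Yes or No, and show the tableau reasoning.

1. ¬D ⊑ C  ⇔  (¬D ⊓ ¬C) unsat w.r.t. T
   apply at x₀: ¬D⊑A
   open: L(x₀) ⊇ {A, ¬C, ¬D, ∀r.¬D}
2. Hence ¬D ⊑ C: not entailed.

No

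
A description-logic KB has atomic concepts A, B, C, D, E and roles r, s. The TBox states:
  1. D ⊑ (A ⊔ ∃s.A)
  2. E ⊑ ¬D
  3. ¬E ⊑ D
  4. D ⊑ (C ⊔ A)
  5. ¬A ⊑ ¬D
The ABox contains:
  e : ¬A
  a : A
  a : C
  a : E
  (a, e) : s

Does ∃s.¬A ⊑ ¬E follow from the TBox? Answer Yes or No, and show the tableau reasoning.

No

1. ∃s.¬A ⊑ ¬E  ⇔  (∃s.¬A ⊓ E) unsat w.r.t. T
   apply at x₀: E⊑¬D
   open: L(x₀) ⊇ {A, E, ¬D, ∃s.¬A} (+ ∃-successors)
2. Hence ∃s.¬A ⊑ ¬E: not entailed.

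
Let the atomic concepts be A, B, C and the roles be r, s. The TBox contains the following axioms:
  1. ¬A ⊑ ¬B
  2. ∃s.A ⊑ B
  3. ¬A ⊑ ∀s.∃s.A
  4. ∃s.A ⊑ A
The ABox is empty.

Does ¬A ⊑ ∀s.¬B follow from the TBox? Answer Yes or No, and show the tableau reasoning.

Yes

1. ¬A ⊑ ∀s.¬B  ⇔  (¬A ⊓ ∃s.B) unsat w.r.t. T
   all branches close; clash {A, ¬A} at x₀
2. Hence ¬A ⊑ ∀s.¬B: entailed.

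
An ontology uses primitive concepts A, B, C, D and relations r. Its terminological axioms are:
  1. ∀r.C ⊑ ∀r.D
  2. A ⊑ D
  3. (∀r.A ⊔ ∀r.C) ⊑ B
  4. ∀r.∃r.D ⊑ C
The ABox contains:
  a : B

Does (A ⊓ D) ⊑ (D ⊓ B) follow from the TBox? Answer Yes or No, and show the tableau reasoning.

No

1. (A ⊓ D) ⊑ (D ⊓ B)  ⇔  ((A ⊓ D) ⊓ (¬D ⊔ ¬B)) unsat w.r.t. T
   open: L(x₀) ⊇ {A, D, ¬B, ∃r.¬A, ∃r.¬C, …} (+ ∃-successors)
2. Hence (A ⊓ D) ⊑ (D ⊓ B): not entailed.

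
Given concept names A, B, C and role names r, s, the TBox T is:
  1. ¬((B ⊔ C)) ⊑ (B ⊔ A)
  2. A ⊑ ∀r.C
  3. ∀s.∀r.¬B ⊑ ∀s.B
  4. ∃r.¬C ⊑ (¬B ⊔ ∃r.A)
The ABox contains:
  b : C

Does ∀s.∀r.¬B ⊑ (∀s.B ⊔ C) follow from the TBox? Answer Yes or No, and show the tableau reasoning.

1. ∀s.∀r.¬B ⊑ (∀s.B ⊔ C)  ⇔  (∀s.∀r.¬B ⊓ (∃s.¬B ⊓ ¬C)) unsat w.r.t. T
   all branches close; clash {B, ¬B} at an ∃-successor
2. Hence ∀s.∀r.¬B ⊑ (∀s.B ⊔ C): entailed.

Yes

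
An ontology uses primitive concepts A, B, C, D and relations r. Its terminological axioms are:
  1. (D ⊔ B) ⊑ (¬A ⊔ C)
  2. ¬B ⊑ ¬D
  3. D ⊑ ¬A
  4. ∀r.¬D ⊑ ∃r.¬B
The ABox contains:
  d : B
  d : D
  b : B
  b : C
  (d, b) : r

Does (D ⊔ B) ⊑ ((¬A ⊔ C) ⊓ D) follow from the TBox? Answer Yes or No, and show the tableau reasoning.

1. (D ⊔ B) ⊑ ((¬A ⊔ C) ⊓ D)  ⇔  ((D ⊔ B) ⊓ ((A ⊓ ¬C) ⊔ ¬D)) unsat w.r.t. T
   apply at x₀: (D ⊔ B)⊑(¬A ⊔ C)
   open: L(x₀) ⊇ {B, ¬A, ¬D, ∃r.D} (+ ∃-successors)
2. Hence (D ⊔ B) ⊑ ((¬A ⊔ C) ⊓ D): not entailed.

No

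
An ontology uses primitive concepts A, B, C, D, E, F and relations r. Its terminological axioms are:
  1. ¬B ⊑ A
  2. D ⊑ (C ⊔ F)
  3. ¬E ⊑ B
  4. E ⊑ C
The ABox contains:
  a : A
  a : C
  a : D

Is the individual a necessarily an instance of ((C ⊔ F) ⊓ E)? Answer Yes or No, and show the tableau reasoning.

No

1. a : ((C ⊔ F) ⊓ E)?  L(a) = {A, C, D} ∪ {((¬C ⊓ ¬F) ⊔ ¬E)}
   apply at a: D⊑(C ⊔ F)
   open: L(a) ⊇ {A, B, C, D, ¬E} — a ∉ ((C ⊔ F) ⊓ E) possible
2. Hence a : ((C ⊔ F) ⊓ E): not entailed.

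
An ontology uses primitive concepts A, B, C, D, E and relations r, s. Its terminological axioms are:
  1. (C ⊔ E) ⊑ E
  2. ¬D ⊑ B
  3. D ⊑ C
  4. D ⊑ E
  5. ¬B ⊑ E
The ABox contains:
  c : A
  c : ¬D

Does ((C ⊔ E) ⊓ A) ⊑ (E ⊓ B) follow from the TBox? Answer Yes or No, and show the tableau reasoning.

No

1. ((C ⊔ E) ⊓ A) ⊑ (E ⊓ B)  ⇔  (((C ⊔ E) ⊓ A) ⊓ (¬E ⊔ ¬B)) unsat w.r.t. T
   apply at x₀: (C ⊔ E)⊑E
   open: L(x₀) ⊇ {A, C, D, E, ¬B}
2. Hence ((C ⊔ E) ⊓ A) ⊑ (E ⊓ B): not entailed.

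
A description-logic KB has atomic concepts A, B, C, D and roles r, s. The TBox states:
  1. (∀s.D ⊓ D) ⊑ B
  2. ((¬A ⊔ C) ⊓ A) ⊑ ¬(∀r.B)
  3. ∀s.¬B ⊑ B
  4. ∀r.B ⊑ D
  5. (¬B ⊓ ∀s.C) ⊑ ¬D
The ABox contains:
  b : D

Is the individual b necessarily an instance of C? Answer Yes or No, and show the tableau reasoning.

1. b : C?  L(b) = {D} ∪ {¬C}
   open: L(b) ⊇ {A, B, D, ¬C, ∃s.B} (+ ∃-successors) — b ∉ C possible
2. Hence b : C: not entailed.

No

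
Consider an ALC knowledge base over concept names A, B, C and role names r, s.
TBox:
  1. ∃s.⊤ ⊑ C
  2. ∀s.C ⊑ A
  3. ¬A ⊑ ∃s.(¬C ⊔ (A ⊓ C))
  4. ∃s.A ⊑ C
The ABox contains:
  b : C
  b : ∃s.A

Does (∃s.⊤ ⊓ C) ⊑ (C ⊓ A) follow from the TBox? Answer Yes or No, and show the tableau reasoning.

No

1. (∃s.⊤ ⊓ C) ⊑ (C ⊓ A)  ⇔  ((∃s.⊤ ⊓ C) ⊓ (¬C ⊔ ¬A)) unsat w.r.t. T
   open: L(x₀) ⊇ {C, ¬A, ∃s.(¬C ⊔ (A ⊓ C)), ∃s.¬C, ∃s.⊤} (+ ∃-successors)
2. Hence (∃s.⊤ ⊓ C) ⊑ (C ⊓ A): not entailed.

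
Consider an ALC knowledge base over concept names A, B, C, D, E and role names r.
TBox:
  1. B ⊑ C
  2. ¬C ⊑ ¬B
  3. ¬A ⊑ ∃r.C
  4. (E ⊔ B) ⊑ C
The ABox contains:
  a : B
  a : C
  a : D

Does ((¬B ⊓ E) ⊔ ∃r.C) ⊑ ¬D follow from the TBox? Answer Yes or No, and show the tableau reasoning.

1. ((¬B ⊓ E) ⊔ ∃r.C) ⊑ ¬D  ⇔  (((¬B ⊓ E) ⊔ ∃r.C) ⊓ D) unsat w.r.t. T
   open: L(x₀) ⊇ {A, C, D, E, ¬B}
2. Hence ((¬B ⊓ E) ⊔ ∃r.C) ⊑ ¬D: not entailed.

No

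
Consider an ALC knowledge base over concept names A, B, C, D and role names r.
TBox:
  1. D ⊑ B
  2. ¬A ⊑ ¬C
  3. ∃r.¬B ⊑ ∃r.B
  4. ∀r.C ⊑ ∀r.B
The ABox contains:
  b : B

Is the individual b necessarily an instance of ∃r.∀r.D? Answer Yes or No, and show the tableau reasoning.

1. b : ∃r.∀r.D?  L(b) = {B} ∪ {∀r.∃r.¬D}
   open: L(b) ⊇ {A, B, ∀r.B, ∀r.∃r.¬D} — b ∉ ∃r.∀r.D possible
2. Hence b : ∃r.∀r.D: not entailed.

No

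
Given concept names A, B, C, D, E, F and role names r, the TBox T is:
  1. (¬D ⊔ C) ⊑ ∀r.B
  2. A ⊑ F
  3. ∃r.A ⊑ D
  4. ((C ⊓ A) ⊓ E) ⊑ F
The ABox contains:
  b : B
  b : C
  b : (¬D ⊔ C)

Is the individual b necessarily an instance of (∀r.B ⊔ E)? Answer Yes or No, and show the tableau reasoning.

1. b : (∀r.B ⊔ E)?  L(b) = {B, C, (¬D ⊔ C)} ∪ {(∃r.¬B ⊓ ¬E)}
   clash {B, ¬B} at an ∃-successor — b ∈ (∀r.B ⊔ E)
2. Hence b : (∀r.B ⊔ E): entailed.

Yes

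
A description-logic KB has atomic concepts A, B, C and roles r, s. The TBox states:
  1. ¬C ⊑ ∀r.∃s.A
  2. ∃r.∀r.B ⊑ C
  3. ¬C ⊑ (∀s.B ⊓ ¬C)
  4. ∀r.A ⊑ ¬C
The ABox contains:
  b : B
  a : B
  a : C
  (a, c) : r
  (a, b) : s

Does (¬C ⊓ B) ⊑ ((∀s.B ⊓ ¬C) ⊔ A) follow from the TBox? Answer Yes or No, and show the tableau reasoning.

Yes

1. (¬C ⊓ B) ⊑ ((∀s.B ⊓ ¬C) ⊔ A)  ⇔  ((¬C ⊓ B) ⊓ ((∃s.¬B ⊔ C) ⊓ ¬A)) unsat w.r.t. T
   all branches close; clash {C, ¬C} at x₀
2. Hence (¬C ⊓ B) ⊑ ((∀s.B ⊓ ¬C) ⊔ A): entailed.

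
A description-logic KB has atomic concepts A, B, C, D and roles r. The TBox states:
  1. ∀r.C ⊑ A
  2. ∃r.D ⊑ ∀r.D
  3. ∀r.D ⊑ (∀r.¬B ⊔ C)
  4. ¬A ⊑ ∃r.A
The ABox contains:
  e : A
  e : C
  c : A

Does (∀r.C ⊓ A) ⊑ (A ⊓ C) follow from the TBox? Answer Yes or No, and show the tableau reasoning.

1. (∀r.C ⊓ A) ⊑ (A ⊓ C)  ⇔  ((∀r.C ⊓ A) ⊓ (¬A ⊔ ¬C)) unsat w.r.t. T
   open: L(x₀) ⊇ {A, ¬C, ∀r.C, ∀r.¬D, ∃r.¬D} (+ ∃-successors)
2. Hence (∀r.C ⊓ A) ⊑ (A ⊓ C): not entailed.

No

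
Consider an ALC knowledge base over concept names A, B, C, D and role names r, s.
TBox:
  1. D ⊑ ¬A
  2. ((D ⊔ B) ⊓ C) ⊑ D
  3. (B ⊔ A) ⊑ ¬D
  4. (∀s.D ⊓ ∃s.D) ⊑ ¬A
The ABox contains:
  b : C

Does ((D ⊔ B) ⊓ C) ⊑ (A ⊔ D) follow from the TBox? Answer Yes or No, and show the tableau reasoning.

1. ((D ⊔ B) ⊓ C) ⊑ (A ⊔ D)  ⇔  (((D ⊔ B) ⊓ C) ⊓ (¬A ⊓ ¬D)) unsat w.r.t. T
   all branches close; clash {D, ¬D} at x₀
2. Hence ((D ⊔ B) ⊓ C) ⊑ (A ⊔ D): entailed.

Yes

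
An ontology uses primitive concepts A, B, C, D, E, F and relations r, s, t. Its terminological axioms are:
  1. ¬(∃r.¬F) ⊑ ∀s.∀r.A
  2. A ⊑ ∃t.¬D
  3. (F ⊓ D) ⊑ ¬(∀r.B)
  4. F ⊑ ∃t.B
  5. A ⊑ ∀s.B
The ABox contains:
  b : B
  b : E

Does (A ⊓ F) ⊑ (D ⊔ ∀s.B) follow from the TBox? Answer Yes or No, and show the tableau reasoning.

1. (A ⊓ F) ⊑ (D ⊔ ∀s.B)  ⇔  ((A ⊓ F) ⊓ (¬D ⊓ ∃s.¬B)) unsat w.r.t. T
   all branches close; clash {B, ¬B} at an ∃-successor
2. Hence (A ⊓ F) ⊑ (D ⊔ ∀s.B): entailed.

Yes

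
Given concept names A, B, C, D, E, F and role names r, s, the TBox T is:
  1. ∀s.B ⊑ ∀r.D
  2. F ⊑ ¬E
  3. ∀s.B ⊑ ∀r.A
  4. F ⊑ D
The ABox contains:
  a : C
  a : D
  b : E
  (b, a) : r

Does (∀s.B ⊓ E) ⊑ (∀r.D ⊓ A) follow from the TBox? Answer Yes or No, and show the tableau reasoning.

No

1. (∀s.B ⊓ E) ⊑ (∀r.D ⊓ A)  ⇔  ((∀s.B ⊓ E) ⊓ (∃r.¬D ⊔ ¬A)) unsat w.r.t. T
   apply at x₀: ∀s.B⊑∀r.D; ∀s.B⊑∀r.A
   open: L(x₀) ⊇ {E, ¬A, ¬F, ∀r.A, ∀r.D, …}
2. Hence (∀s.B ⊓ E) ⊑ (∀r.D ⊓ A): not entailed.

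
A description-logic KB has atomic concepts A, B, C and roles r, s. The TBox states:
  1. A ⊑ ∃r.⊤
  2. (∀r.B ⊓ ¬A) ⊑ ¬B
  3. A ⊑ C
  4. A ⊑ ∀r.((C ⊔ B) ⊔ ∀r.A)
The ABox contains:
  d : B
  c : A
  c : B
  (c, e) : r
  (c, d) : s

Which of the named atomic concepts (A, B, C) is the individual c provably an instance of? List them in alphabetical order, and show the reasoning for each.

1. c : A?  L(c) = {A, B} ∪ {¬A}
   clash {A, ¬A} at c — c ∈ A
2. c : B?  L(c) = {A, B} ∪ {¬B}
   clash {B, ¬B} at c — c ∈ B
3. c : C?  L(c) = {A, B} ∪ {¬C}
   clash {C, ¬C} at c — c ∈ C
4. Entailed for c: {A, B, C}

{A, B, C}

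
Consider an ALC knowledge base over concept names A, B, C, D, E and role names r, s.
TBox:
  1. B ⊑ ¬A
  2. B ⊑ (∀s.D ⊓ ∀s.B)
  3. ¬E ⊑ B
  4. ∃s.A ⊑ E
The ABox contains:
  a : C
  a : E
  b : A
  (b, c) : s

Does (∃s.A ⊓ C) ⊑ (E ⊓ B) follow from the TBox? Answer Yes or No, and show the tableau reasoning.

1. (∃s.A ⊓ C) ⊑ (E ⊓ B)  ⇔  ((∃s.A ⊓ C) ⊓ (¬E ⊔ ¬B)) unsat w.r.t. T
   apply at x₀: ∃s.A⊑E
   open: L(x₀) ⊇ {C, E, ¬B, ∃s.A} (+ ∃-successors)
2. Hence (∃s.A ⊓ C) ⊑ (E ⊓ B): not entailed.

No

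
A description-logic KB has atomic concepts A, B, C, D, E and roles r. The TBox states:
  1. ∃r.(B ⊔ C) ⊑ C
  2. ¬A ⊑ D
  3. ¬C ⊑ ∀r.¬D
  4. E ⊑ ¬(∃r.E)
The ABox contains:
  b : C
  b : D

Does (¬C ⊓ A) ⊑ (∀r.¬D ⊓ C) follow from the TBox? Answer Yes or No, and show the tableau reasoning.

No

1. (¬C ⊓ A) ⊑ (∀r.¬D ⊓ C)  ⇔  ((¬C ⊓ A) ⊓ (∃r.D ⊔ ¬C)) unsat w.r.t. T
   apply at x₀: ¬C⊑∀r.¬D
   open: L(x₀) ⊇ {A, ¬C, ¬E, ∀r.(¬B ⊓ ¬C), ∀r.¬D}
2. Hence (¬C ⊓ A) ⊑ (∀r.¬D ⊓ C): not entailed.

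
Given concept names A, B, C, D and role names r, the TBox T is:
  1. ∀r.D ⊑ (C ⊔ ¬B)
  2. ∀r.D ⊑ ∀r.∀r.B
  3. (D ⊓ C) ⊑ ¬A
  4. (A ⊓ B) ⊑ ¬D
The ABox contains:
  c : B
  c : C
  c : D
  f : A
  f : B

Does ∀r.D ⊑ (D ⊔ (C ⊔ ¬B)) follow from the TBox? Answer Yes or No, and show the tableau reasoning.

Yes

1. ∀r.D ⊑ (D ⊔ (C ⊔ ¬B))  ⇔  (∀r.D ⊓ (¬D ⊓ (¬C ⊓ B))) unsat w.r.t. T
   all branches close; clash {B, ¬B} at x₀
2. Hence ∀r.D ⊑ (D ⊔ (C ⊔ ¬B)): entailed.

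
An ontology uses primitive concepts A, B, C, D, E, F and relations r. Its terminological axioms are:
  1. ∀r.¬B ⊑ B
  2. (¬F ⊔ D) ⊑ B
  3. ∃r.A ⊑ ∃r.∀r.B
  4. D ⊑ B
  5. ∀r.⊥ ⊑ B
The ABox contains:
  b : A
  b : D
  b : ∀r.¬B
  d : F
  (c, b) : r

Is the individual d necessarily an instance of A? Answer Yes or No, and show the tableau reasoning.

1. d : A?  L(d) = {F} ∪ {¬A}
   open: L(d) ⊇ {F, ¬A, ¬D, ∀r.¬A, ∃r.B, …} (+ ∃-successors) — d ∉ A possible
2. Hence d : A: not entailed.

No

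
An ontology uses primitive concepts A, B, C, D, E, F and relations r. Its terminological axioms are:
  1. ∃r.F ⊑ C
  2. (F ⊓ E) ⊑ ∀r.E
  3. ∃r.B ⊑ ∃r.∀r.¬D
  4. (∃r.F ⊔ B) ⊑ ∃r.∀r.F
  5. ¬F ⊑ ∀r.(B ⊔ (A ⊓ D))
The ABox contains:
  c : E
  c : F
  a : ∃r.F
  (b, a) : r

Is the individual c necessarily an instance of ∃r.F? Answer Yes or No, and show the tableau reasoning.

1. c : ∃r.F?  L(c) = {E, F} ∪ {∀r.¬F}
   open: L(c) ⊇ {E, F, ¬B, ∀r.E, ∀r.¬B, …} — c ∉ ∃r.F possible
2. Hence c : ∃r.F: not entailed.

No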